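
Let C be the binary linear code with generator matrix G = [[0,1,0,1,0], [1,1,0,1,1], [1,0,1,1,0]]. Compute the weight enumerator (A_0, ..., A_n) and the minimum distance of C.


Weight distribution: A_0 = 1, A_2 = 2, A_3 = 4, A_4 = 1. Minimum distance d = 2.

Enumerate all 2^3 = 8 messages m ∈ F_2^3.
For each, compute codeword c = mG in F_2^5, then tally its weight.
  m = 000 → c = 00000, weight = 0.
  m = 100 → c = 01010, weight = 2.
  m = 010 → c = 11011, weight = 4.
  m = 110 → c = 10001, weight = 2.
  m = 001 → c = 10110, weight = 3.
  m = 101 → c = 11100, weight = 3.
  m = 011 → c = 01101, weight = 3.
  m = 111 → c = 00111, weight = 3.
Tally weights:
  weight 0: 1 codewords.
  weight 2: 2 codewords.
  weight 3: 4 codewords.
  weight 4: 1 codewords.
Minimum distance d = smallest w > 0 with A_w > 0 = 2.
Sanity: Σ A_w = 8 = 2^3 = 8 ✓.


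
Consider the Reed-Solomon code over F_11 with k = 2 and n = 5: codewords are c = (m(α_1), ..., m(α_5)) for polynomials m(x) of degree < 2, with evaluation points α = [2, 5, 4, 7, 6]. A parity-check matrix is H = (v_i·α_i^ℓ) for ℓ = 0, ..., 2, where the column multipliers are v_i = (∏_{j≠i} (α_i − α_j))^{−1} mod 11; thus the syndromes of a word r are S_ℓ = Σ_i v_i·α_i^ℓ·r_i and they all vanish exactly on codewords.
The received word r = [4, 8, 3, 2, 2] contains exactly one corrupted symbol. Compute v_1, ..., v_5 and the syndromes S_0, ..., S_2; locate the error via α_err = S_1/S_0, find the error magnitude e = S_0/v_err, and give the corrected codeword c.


S = (9, 8, 1), error at position 4, error magnitude e = 6, c = [4, 8, 3, 7, 2].

Step 1: column multipliers v_i = (∏_{j≠i}(α_i − α_j))^{−1} mod 11.
  i = 1 (α = 2): (2−5)(2−4)(2−7)(2−6) = (−3)·(−2)·(−5)·(−4) = 120 ≡ 10, so v_1 = 10^{−1} = 10 (mod 11).
  i = 2 (α = 5): (5−2)(5−4)(5−7)(5−6) = 3·1·(−2)·(−1) = 6 ≡ 6, so v_2 = 6^{−1} = 2 (mod 11).
  i = 3 (α = 4): (4−2)(4−5)(4−7)(4−6) = 2·(−1)·(−3)·(−2) = −12 ≡ 10, so v_3 = 10^{−1} = 10 (mod 11).
  i = 4 (α = 7): (7−2)(7−5)(7−4)(7−6) = 5·2·3·1 = 30 ≡ 8, so v_4 = 8^{−1} = 7 (mod 11).
  i = 5 (α = 6): (6−2)(6−5)(6−4)(6−7) = 4·1·2·(−1) = −8 ≡ 3, so v_5 = 3^{−1} = 4 (mod 11).
  v = [10, 2, 10, 7, 4].
Step 2: syndromes of r = [4, 8, 3, 2, 2] (all sums mod 11).
  S_0 = Σ v_i r_i = 10·4 + 2·8 + 10·3 + 7·2 + 4·2 = 108 ≡ 9.
  S_1 = Σ v_i α_i r_i = 10·2·4 + 2·5·8 + 10·4·3 + 7·7·2 + 4·6·2 = 426 ≡ 8.
  α_i^2 mod 11 = [4, 3, 5, 5, 3].
  S_2 = Σ v_i α_i^2 r_i = 10·4·4 + 2·3·8 + 10·5·3 + 7·5·2 + 4·3·2 = 452 ≡ 1.
  S = (9, 8, 1) ≠ 0, so r is not a codeword (an error is present).
Step 3: locate the error. For a single error e at position i, S_ℓ = v_i·e·α_i^ℓ, so α_err = S_1/S_0.
  S_0^{−1} = 9^{−1} = 5 (mod 11), so α_err = 8·5 = 40 ≡ 7 = α_4. Error position i = 4.
  Consistency check: S_2/S_1 = 1·7 = 7 ≡ 7 = α_err ✓ (single-error assumption holds).
Step 4: error magnitude e = S_0/v_4 = S_0·∏_{j≠4}(α_4 − α_j) = 9·8 = 72 ≡ 6 (mod 11).
Step 5: correct position 4: c_4 = r_4 − e = 2 − 6 ≡ 7 (mod 11). Hence c = [4, 8, 3, 7, 2].
  Check: interpolating c through the α_i gives m(x) = 5 + 5·x (degree < 2) with m(α_i) = c_i for every i, so c is indeed a codeword.


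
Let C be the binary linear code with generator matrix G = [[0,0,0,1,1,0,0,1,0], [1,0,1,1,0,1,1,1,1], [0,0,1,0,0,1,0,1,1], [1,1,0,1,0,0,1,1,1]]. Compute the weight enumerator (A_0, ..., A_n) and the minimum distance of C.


Weight distribution: A_0 = 1, A_3 = 4, A_4 = 3, A_5 = 2, A_6 = 4, A_7 = 2. Minimum distance d = 3.

Enumerate all 2^4 = 16 messages m ∈ F_2^4.
For each, compute codeword c = mG in F_2^9, then tally its weight.
  m = 0000 → c = 000000000, weight = 0.
  m = 1000 → c = 000110010, weight = 3.
  m = 0100 → c = 101101111, weight = 7.
  m = 1100 → c = 101011101, weight = 6.
  m = 0010 → c = 001001011, weight = 4.
  m = 1010 → c = 001111001, weight = 5.
  m = 0110 → c = 100100100, weight = 3.
  m = 1110 → c = 100010110, weight = 4.
  m = 0001 → c = 110100111, weight = 6.
  m = 1001 → c = 110010101, weight = 5.
  m = 0101 → c = 011001000, weight = 3.
  m = 1101 → c = 011111010, weight = 6.
  m = 0011 → c = 111101100, weight = 6.
  m = 1011 → c = 111011110, weight = 7.
  m = 0111 → c = 010000011, weight = 3.
  m = 1111 → c = 010110001, weight = 4.
Tally weights:
  weight 0: 1 codewords.
  weight 3: 4 codewords.
  weight 4: 3 codewords.
  weight 5: 2 codewords.
  weight 6: 4 codewords.
  weight 7: 2 codewords.
Minimum distance d = smallest w > 0 with A_w > 0 = 3.
Sanity: Σ A_w = 16 = 2^4 = 16 ✓.


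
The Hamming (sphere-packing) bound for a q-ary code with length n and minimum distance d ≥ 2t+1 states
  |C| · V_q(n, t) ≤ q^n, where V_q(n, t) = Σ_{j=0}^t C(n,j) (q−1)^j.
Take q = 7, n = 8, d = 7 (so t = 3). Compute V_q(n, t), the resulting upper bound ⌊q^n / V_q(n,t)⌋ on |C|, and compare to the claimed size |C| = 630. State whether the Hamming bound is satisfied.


V_q(n, t) = 13153, q^n = 5764801, Hamming bound = 438, |C| = 630 > bound (violated).

Step 1: Compute V_q(n, t) = Σ_{j=0}^3 C(n, j) (q−1)^j.
  j = 0: C(8,0)·(6)^0 = 1·1 = 1.
  j = 1: C(8,1)·(6)^1 = 8·6 = 48.
  j = 2: C(8,2)·(6)^2 = 28·36 = 1008.
  j = 3: C(8,3)·(6)^3 = 56·216 = 12096.
  V_q(n, t) = 1 + 48 + 1008 + 12096 = 13153.
Step 2: q^n = 7^8 = 5764801.
Step 3: Hamming bound ⌊q^n / V_q(n,t)⌋ = ⌊5764801/13153⌋ = 438.
Step 4: Compare |C| = 630 to 438: violated.
The claimed |C| lies above the Hamming bound, so no 7-ary code of length 8 with d ≥ 7 can have 630 codewords.


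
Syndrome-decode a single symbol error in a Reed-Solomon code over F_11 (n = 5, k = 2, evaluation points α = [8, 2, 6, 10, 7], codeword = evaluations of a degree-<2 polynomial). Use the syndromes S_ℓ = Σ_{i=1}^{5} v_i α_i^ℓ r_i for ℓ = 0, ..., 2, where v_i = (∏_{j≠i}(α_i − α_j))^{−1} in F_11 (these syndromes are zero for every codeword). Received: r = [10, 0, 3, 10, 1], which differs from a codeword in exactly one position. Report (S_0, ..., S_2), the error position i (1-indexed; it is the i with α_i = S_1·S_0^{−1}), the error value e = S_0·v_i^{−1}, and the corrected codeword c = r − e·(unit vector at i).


S = (3, 8, 3), error at position 4, error magnitude e = 4, c = [10, 0, 3, 6, 1].

Step 1: column multipliers v_i = (∏_{j≠i}(α_i − α_j))^{−1} mod 11.
  i = 1 (α = 8): (8−2)(8−6)(8−10)(8−7) = 6·2·(−2)·1 = −24 ≡ 9, so v_1 = 9^{−1} = 5 (mod 11).
  i = 2 (α = 2): (2−8)(2−6)(2−10)(2−7) = (−6)·(−4)·(−8)·(−5) = 960 ≡ 3, so v_2 = 3^{−1} = 4 (mod 11).
  i = 3 (α = 6): (6−8)(6−2)(6−10)(6−7) = (−2)·4·(−4)·(−1) = −32 ≡ 1, so v_3 = 1^{−1} = 1 (mod 11).
  i = 4 (α = 10): (10−8)(10−2)(10−6)(10−7) = 2·8·4·3 = 192 ≡ 5, so v_4 = 5^{−1} = 9 (mod 11).
  i = 5 (α = 7): (7−8)(7−2)(7−6)(7−10) = (−1)·5·1·(−3) = 15 ≡ 4, so v_5 = 4^{−1} = 3 (mod 11).
  v = [5, 4, 1, 9, 3].
Step 2: syndromes of r = [10, 0, 3, 10, 1] (all sums mod 11).
  S_0 = Σ v_i r_i = 5·10 + 4·0 + 1·3 + 9·10 + 3·1 = 146 ≡ 3.
  S_1 = Σ v_i α_i r_i = 5·8·10 + 4·2·0 + 1·6·3 + 9·10·10 + 3·7·1 = 1339 ≡ 8.
  α_i^2 mod 11 = [9, 4, 3, 1, 5].
  S_2 = Σ v_i α_i^2 r_i = 5·9·10 + 4·4·0 + 1·3·3 + 9·1·10 + 3·5·1 = 564 ≡ 3.
  S = (3, 8, 3) ≠ 0, so r is not a codeword (an error is present).
Step 3: locate the error. For a single error e at position i, S_ℓ = v_i·e·α_i^ℓ, so α_err = S_1/S_0.
  S_0^{−1} = 3^{−1} = 4 (mod 11), so α_err = 8·4 = 32 ≡ 10 = α_4. Error position i = 4.
  Consistency check: S_2/S_1 = 3·7 = 21 ≡ 10 = α_err ✓ (single-error assumption holds).
Step 4: error magnitude e = S_0/v_4 = S_0·∏_{j≠4}(α_4 − α_j) = 3·5 = 15 ≡ 4 (mod 11).
Step 5: correct position 4: c_4 = r_4 − e = 10 − 4 ≡ 6 (mod 11). Hence c = [10, 0, 3, 6, 1].
  Check: interpolating c through the α_i gives m(x) = 4 + 9·x (degree < 2) with m(α_i) = c_i for every i, so c is indeed a codeword.


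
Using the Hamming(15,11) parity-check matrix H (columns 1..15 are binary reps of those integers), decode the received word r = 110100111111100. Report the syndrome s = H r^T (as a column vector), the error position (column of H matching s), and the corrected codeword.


s = (0, 0, 0, 1)^T, error position = 1, corrected codeword c = 010100111111100

Compute s = H r^T mod 2 one row at a time:
  s_1 = 1 + 1 + 1 + 1 + 1 + 1 + 0 + 0 = 6 ≡ 0 (mod 2).
  s_2 = 1 + 0 + 0 + 1 + 1 + 1 + 0 + 0 = 4 ≡ 0 (mod 2).
  s_3 = 1 + 0 + 0 + 1 + 1 + 1 + 0 + 0 = 4 ≡ 0 (mod 2).
  s_4 = 1 + 0 + 0 + 1 + 1 + 1 + 1 + 0 = 5 ≡ 1 (mod 2).
s = (0, 0, 0, 1)^T — this equals column 1 of H (binary 0001), so error is at position 1.
Correct: flip bit 1 of r = 110100111111100 to get c = 010100111111100.


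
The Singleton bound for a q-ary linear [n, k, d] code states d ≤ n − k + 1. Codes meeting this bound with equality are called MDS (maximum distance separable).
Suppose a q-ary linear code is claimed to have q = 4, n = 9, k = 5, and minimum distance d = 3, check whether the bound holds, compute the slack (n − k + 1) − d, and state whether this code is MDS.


Singleton RHS = n − k + 1 = 5, slack = 2, bound satisfied, not MDS.

Singleton bound: d ≤ n − k + 1.
Here n = 9, k = 5, so n − k + 1 = 5.
Given d = 3, check d ≤ 5: YES.
Slack = (n − k + 1) − d = 2.
The code is NOT MDS (slack = 2 > 0).
Description: the claimed parameters are [9, 5, 3]_4; such a code would be non-MDS.


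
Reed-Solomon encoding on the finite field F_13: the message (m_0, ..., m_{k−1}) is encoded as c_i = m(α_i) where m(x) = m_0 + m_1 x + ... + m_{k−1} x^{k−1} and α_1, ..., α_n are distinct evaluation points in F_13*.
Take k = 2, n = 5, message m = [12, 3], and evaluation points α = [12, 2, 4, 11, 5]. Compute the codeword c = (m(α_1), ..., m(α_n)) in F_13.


c = [9, 5, 11, 6, 1]

Message polynomial: m(x) = 12 + 3·x (mod 13).
For each evaluation point α_i, compute m(α_i) mod 13:
  α_1 = 12: Horner steps 3 → 9, so m(12) = 9.
  α_2 = 2: Horner steps 3 → 5, so m(2) = 5.
  α_3 = 4: Horner steps 3 → 11, so m(4) = 11.
  α_4 = 11: Horner steps 3 → 6, so m(11) = 6.
  α_5 = 5: Horner steps 3 → 1, so m(5) = 1.
Codeword c = [9, 5, 11, 6, 1] ∈ F_13^5.


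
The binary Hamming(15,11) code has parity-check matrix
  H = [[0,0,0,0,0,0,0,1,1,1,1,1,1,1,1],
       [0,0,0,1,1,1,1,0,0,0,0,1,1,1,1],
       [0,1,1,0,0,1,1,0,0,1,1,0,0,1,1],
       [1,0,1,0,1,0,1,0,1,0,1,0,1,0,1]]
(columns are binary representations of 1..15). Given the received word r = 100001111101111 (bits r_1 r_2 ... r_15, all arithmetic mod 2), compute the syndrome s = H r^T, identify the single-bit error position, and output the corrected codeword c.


s = (1, 0, 1, 1)^T, error position = 11, corrected codeword c = 100001111111111

Compute s = H r^T mod 2 one row at a time:
  s_1 = 1 + 1 + 1 + 0 + 1 + 1 + 1 + 1 = 7 ≡ 1 (mod 2).
  s_2 = 0 + 0 + 1 + 1 + 1 + 1 + 1 + 1 = 6 ≡ 0 (mod 2).
  s_3 = 0 + 0 + 1 + 1 + 1 + 0 + 1 + 1 = 5 ≡ 1 (mod 2).
  s_4 = 1 + 0 + 0 + 1 + 1 + 0 + 1 + 1 = 5 ≡ 1 (mod 2).
s = (1, 0, 1, 1)^T — this equals column 11 of H (binary 1011), so error is at position 11.
Correct: flip bit 11 of r = 100001111101111 to get c = 100001111111111.


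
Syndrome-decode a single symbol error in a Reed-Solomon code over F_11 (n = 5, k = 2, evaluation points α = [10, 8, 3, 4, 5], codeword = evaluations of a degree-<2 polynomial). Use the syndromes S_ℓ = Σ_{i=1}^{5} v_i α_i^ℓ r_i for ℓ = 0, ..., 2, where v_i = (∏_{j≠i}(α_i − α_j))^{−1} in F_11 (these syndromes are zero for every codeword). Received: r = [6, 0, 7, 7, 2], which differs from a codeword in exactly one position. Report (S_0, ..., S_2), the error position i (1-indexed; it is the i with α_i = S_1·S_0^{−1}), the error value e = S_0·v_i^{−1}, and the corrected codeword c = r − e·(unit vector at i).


S = (7, 6, 2), error at position 4, error magnitude e = 8, c = [6, 0, 7, 10, 2].

Step 1: column multipliers v_i = (∏_{j≠i}(α_i − α_j))^{−1} mod 11.
  i = 1 (α = 10): (10−8)(10−3)(10−4)(10−5) = 2·7·6·5 = 420 ≡ 2, so v_1 = 2^{−1} = 6 (mod 11).
  i = 2 (α = 8): (8−10)(8−3)(8−4)(8−5) = (−2)·5·4·3 = −120 ≡ 1, so v_2 = 1^{−1} = 1 (mod 11).
  i = 3 (α = 3): (3−10)(3−8)(3−4)(3−5) = (−7)·(−5)·(−1)·(−2) = 70 ≡ 4, so v_3 = 4^{−1} = 3 (mod 11).
  i = 4 (α = 4): (4−10)(4−8)(4−3)(4−5) = (−6)·(−4)·1·(−1) = −24 ≡ 9, so v_4 = 9^{−1} = 5 (mod 11).
  i = 5 (α = 5): (5−10)(5−8)(5−3)(5−4) = (−5)·(−3)·2·1 = 30 ≡ 8, so v_5 = 8^{−1} = 7 (mod 11).
  v = [6, 1, 3, 5, 7].
Step 2: syndromes of r = [6, 0, 7, 7, 2] (all sums mod 11).
  S_0 = Σ v_i r_i = 6·6 + 1·0 + 3·7 + 5·7 + 7·2 = 106 ≡ 7.
  S_1 = Σ v_i α_i r_i = 6·10·6 + 1·8·0 + 3·3·7 + 5·4·7 + 7·5·2 = 633 ≡ 6.
  α_i^2 mod 11 = [1, 9, 9, 5, 3].
  S_2 = Σ v_i α_i^2 r_i = 6·1·6 + 1·9·0 + 3·9·7 + 5·5·7 + 7·3·2 = 442 ≡ 2.
  S = (7, 6, 2) ≠ 0, so r is not a codeword (an error is present).
Step 3: locate the error. For a single error e at position i, S_ℓ = v_i·e·α_i^ℓ, so α_err = S_1/S_0.
  S_0^{−1} = 7^{−1} = 8 (mod 11), so α_err = 6·8 = 48 ≡ 4 = α_4. Error position i = 4.
  Consistency check: S_2/S_1 = 2·2 = 4 ≡ 4 = α_err ✓ (single-error assumption holds).
Step 4: error magnitude e = S_0/v_4 = S_0·∏_{j≠4}(α_4 − α_j) = 7·9 = 63 ≡ 8 (mod 11).
Step 5: correct position 4: c_4 = r_4 − e = 7 − 8 ≡ 10 (mod 11). Hence c = [6, 0, 7, 10, 2].
  Check: interpolating c through the α_i gives m(x) = 9 + 3·x (degree < 2) with m(α_i) = c_i for every i, so c is indeed a codeword.


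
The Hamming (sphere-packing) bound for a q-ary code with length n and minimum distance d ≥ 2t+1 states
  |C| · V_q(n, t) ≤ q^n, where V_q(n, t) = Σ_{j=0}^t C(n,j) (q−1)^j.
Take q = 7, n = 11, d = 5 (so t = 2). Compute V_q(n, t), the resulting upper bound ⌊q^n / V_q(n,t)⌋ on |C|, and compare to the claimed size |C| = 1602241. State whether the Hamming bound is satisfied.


V_q(n, t) = 2047, q^n = 1977326743, Hamming bound = 965963, |C| = 1602241 > bound (violated).

Step 1: Compute V_q(n, t) = Σ_{j=0}^2 C(n, j) (q−1)^j.
  j = 0: C(11,0)·(6)^0 = 1·1 = 1.
  j = 1: C(11,1)·(6)^1 = 11·6 = 66.
  j = 2: C(11,2)·(6)^2 = 55·36 = 1980.
  V_q(n, t) = 1 + 66 + 1980 = 2047.
Step 2: q^n = 7^11 = 1977326743.
Step 3: Hamming bound ⌊q^n / V_q(n,t)⌋ = ⌊1977326743/2047⌋ = 965963.
Step 4: Compare |C| = 1602241 to 965963: violated.
The claimed |C| lies above the Hamming bound, so no 7-ary code of length 11 with d ≥ 5 can have 1602241 codewords.


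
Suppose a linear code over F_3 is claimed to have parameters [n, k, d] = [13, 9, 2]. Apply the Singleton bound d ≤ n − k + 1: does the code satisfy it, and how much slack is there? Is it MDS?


Singleton RHS = n − k + 1 = 5, slack = 3, bound satisfied, not MDS.

Singleton bound: d ≤ n − k + 1.
Here n = 13, k = 9, so n − k + 1 = 5.
Given d = 2, check d ≤ 5: YES.
Slack = (n − k + 1) − d = 3.
The code is NOT MDS (slack = 3 > 0).
Description: the claimed parameters are [13, 9, 2]_3; such a code would be non-MDS.


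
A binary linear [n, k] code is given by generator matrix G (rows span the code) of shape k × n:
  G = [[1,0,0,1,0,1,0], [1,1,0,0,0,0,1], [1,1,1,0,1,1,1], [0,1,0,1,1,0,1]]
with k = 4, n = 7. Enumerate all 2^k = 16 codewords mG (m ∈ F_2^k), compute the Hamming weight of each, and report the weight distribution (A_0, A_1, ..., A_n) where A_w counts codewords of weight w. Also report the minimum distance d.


Weight distribution: A_0 = 1, A_1 = 1, A_2 = 1, A_3 = 4, A_4 = 5, A_5 = 3, A_6 = 1. Minimum distance d = 1.

Enumerate all 2^4 = 16 messages m ∈ F_2^4.
For each, compute codeword c = mG in F_2^7, then tally its weight.
  m = 0000 → c = 0000000, weight = 0.
  m = 1000 → c = 1001010, weight = 3.
  m = 0100 → c = 1100001, weight = 3.
  m = 1100 → c = 0101011, weight = 4.
  m = 0010 → c = 1110111, weight = 6.
  m = 1010 → c = 0111101, weight = 5.
  m = 0110 → c = 0010110, weight = 3.
  m = 1110 → c = 1011100, weight = 4.
  m = 0001 → c = 0101101, weight = 4.
  m = 1001 → c = 1100111, weight = 5.
  m = 0101 → c = 1001100, weight = 3.
  m = 1101 → c = 0000110, weight = 2.
  m = 0011 → c = 1011010, weight = 4.
  m = 1011 → c = 0010000, weight = 1.
  m = 0111 → c = 0111011, weight = 5.
  m = 1111 → c = 1110001, weight = 4.
Tally weights:
  weight 0: 1 codewords.
  weight 1: 1 codewords.
  weight 2: 1 codewords.
  weight 3: 4 codewords.
  weight 4: 5 codewords.
  weight 5: 3 codewords.
  weight 6: 1 codewords.
Minimum distance d = smallest w > 0 with A_w > 0 = 1.
Sanity: Σ A_w = 16 = 2^4 = 16 ✓.


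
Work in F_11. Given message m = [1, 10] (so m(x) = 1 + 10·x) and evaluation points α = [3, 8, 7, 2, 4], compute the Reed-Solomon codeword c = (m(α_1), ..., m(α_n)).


c = [9, 4, 5, 10, 8]

Message polynomial: m(x) = 1 + 10·x (mod 11).
For each evaluation point α_i, compute m(α_i) mod 11:
  α_1 = 3: Horner steps 10 → 9, so m(3) = 9.
  α_2 = 8: Horner steps 10 → 4, so m(8) = 4.
  α_3 = 7: Horner steps 10 → 5, so m(7) = 5.
  α_4 = 2: Horner steps 10 → 10, so m(2) = 10.
  α_5 = 4: Horner steps 10 → 8, so m(4) = 8.
Codeword c = [9, 4, 5, 10, 8] ∈ F_11^5.


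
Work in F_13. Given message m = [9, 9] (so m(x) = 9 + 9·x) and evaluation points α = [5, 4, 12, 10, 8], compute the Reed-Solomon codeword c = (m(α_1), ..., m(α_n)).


c = [2, 6, 0, 8, 3]

Message polynomial: m(x) = 9 + 9·x (mod 13).
For each evaluation point α_i, compute m(α_i) mod 13:
  α_1 = 5: Horner steps 9 → 2, so m(5) = 2.
  α_2 = 4: Horner steps 9 → 6, so m(4) = 6.
  α_3 = 12: Horner steps 9 → 0, so m(12) = 0.
  α_4 = 10: Horner steps 9 → 8, so m(10) = 8.
  α_5 = 8: Horner steps 9 → 3, so m(8) = 3.
Codeword c = [2, 6, 0, 8, 3] ∈ F_13^5.


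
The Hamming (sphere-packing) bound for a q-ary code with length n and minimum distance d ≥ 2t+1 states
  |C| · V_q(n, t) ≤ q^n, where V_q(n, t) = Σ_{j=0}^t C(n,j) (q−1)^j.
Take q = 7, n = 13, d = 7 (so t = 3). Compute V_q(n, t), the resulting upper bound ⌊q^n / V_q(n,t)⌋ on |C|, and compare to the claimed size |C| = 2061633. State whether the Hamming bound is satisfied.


V_q(n, t) = 64663, q^n = 96889010407, Hamming bound = 1498368, |C| = 2061633 > bound (violated).

Step 1: Compute V_q(n, t) = Σ_{j=0}^3 C(n, j) (q−1)^j.
  j = 0: C(13,0)·(6)^0 = 1·1 = 1.
  j = 1: C(13,1)·(6)^1 = 13·6 = 78.
  j = 2: C(13,2)·(6)^2 = 78·36 = 2808.
  j = 3: C(13,3)·(6)^3 = 286·216 = 61776.
  V_q(n, t) = 1 + 78 + 2808 + 61776 = 64663.
Step 2: q^n = 7^13 = 96889010407.
Step 3: Hamming bound ⌊q^n / V_q(n,t)⌋ = ⌊96889010407/64663⌋ = 1498368.
Step 4: Compare |C| = 2061633 to 1498368: violated.
The claimed |C| lies above the Hamming bound, so no 7-ary code of length 13 with d ≥ 7 can have 2061633 codewords.


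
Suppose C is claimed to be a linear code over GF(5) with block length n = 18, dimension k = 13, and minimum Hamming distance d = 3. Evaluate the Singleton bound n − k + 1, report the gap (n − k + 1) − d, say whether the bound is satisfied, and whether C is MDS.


Singleton RHS = n − k + 1 = 6, slack = 3, bound satisfied, not MDS.

Singleton bound: d ≤ n − k + 1.
Here n = 18, k = 13, so n − k + 1 = 6.
Given d = 3, check d ≤ 6: YES.
Slack = (n − k + 1) − d = 3.
The code is NOT MDS (slack = 3 > 0).
Description: the claimed parameters are [18, 13, 3]_5; such a code would be non-MDS.


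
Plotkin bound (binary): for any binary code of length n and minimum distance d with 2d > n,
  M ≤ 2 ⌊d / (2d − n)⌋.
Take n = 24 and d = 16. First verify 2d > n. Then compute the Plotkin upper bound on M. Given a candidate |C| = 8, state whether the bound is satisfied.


Plotkin bound M ≤ 4; given |C| = 8 > bound (violated).

Check applicability: 2d = 32, n = 24.
2d − n = 8 > 0, so Plotkin applies.
Compute d/(2d−n) = 16/8 ≈ 2.0000.
⌊d/(2d−n)⌋ = 2.
Plotkin bound: M ≤ 2·2 = 4.
Given |C| = 8, check: VIOLATED.
This |C| is above the Plotkin bound, so no binary code with n = 24, d = 16 and 8 codewords exists.


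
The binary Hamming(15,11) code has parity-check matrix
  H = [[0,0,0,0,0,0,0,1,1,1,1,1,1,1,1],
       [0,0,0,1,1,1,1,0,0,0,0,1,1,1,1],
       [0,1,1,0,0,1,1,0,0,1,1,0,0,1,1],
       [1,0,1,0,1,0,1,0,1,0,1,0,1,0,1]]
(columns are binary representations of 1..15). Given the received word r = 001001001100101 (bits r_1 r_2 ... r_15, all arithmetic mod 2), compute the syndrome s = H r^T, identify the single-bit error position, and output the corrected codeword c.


s = (0, 1, 0, 0)^T, error position = 4, corrected codeword c = 001101001100101

Compute s = H r^T mod 2 one row at a time:
  s_1 = 0 + 1 + 1 + 0 + 0 + 1 + 0 + 1 = 4 ≡ 0 (mod 2).
  s_2 = 0 + 0 + 1 + 0 + 0 + 1 + 0 + 1 = 3 ≡ 1 (mod 2).
  s_3 = 0 + 1 + 1 + 0 + 1 + 0 + 0 + 1 = 4 ≡ 0 (mod 2).
  s_4 = 0 + 1 + 0 + 0 + 1 + 0 + 1 + 1 = 4 ≡ 0 (mod 2).
s = (0, 1, 0, 0)^T — this equals column 4 of H (binary 0100), so error is at position 4.
Correct: flip bit 4 of r = 001001001100101 to get c = 001101001100101.


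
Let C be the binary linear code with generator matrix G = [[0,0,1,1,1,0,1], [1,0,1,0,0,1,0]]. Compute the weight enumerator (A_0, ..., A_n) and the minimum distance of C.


Weight distribution: A_0 = 1, A_3 = 1, A_4 = 1, A_5 = 1. Minimum distance d = 3.

Enumerate all 2^2 = 4 messages m ∈ F_2^2.
For each, compute codeword c = mG in F_2^7, then tally its weight.
  m = 00 → c = 0000000, weight = 0.
  m = 10 → c = 0011101, weight = 4.
  m = 01 → c = 1010010, weight = 3.
  m = 11 → c = 1001111, weight = 5.
Tally weights:
  weight 0: 1 codewords.
  weight 3: 1 codewords.
  weight 4: 1 codewords.
  weight 5: 1 codewords.
Minimum distance d = smallest w > 0 with A_w > 0 = 3.
Sanity: Σ A_w = 4 = 2^2 = 4 ✓.


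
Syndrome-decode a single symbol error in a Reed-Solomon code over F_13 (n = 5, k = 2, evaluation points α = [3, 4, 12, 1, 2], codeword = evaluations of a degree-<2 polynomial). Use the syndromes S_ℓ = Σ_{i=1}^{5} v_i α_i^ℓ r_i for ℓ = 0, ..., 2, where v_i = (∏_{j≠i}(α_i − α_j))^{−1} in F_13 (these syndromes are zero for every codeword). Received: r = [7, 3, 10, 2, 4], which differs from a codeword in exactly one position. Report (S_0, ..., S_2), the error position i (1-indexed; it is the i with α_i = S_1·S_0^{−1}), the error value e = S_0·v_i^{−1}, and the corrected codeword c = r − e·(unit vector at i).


S = (1, 2, 4), error at position 5, error magnitude e = 6, c = [7, 3, 10, 2, 11].

Step 1: column multipliers v_i = (∏_{j≠i}(α_i − α_j))^{−1} mod 13.
  i = 1 (α = 3): (3−4)(3−12)(3−1)(3−2) = (−1)·(−9)·2·1 = 18 ≡ 5, so v_1 = 5^{−1} = 8 (mod 13).
  i = 2 (α = 4): (4−3)(4−12)(4−1)(4−2) = 1·(−8)·3·2 = −48 ≡ 4, so v_2 = 4^{−1} = 10 (mod 13).
  i = 3 (α = 12): (12−3)(12−4)(12−1)(12−2) = 9·8·11·10 = 7920 ≡ 3, so v_3 = 3^{−1} = 9 (mod 13).
  i = 4 (α = 1): (1−3)(1−4)(1−12)(1−2) = (−2)·(−3)·(−11)·(−1) = 66 ≡ 1, so v_4 = 1^{−1} = 1 (mod 13).
  i = 5 (α = 2): (2−3)(2−4)(2−12)(2−1) = (−1)·(−2)·(−10)·1 = −20 ≡ 6, so v_5 = 6^{−1} = 11 (mod 13).
  v = [8, 10, 9, 1, 11].
Step 2: syndromes of r = [7, 3, 10, 2, 4] (all sums mod 13).
  S_0 = Σ v_i r_i = 8·7 + 10·3 + 9·10 + 1·2 + 11·4 = 222 ≡ 1.
  S_1 = Σ v_i α_i r_i = 8·3·7 + 10·4·3 + 9·12·10 + 1·1·2 + 11·2·4 = 1458 ≡ 2.
  α_i^2 mod 13 = [9, 3, 1, 1, 4].
  S_2 = Σ v_i α_i^2 r_i = 8·9·7 + 10·3·3 + 9·1·10 + 1·1·2 + 11·4·4 = 862 ≡ 4.
  S = (1, 2, 4) ≠ 0, so r is not a codeword (an error is present).
Step 3: locate the error. For a single error e at position i, S_ℓ = v_i·e·α_i^ℓ, so α_err = S_1/S_0.
  S_0^{−1} = 1^{−1} = 1 (mod 13), so α_err = 2·1 = 2 ≡ 2 = α_5. Error position i = 5.
  Consistency check: S_2/S_1 = 4·7 = 28 ≡ 2 = α_err ✓ (single-error assumption holds).
Step 4: error magnitude e = S_0/v_5 = S_0·∏_{j≠5}(α_5 − α_j) = 1·6 = 6 ≡ 6 (mod 13).
Step 5: correct position 5: c_5 = r_5 − e = 4 − 6 ≡ 11 (mod 13). Hence c = [7, 3, 10, 2, 11].
  Check: interpolating c through the α_i gives m(x) = 6 + 9·x (degree < 2) with m(α_i) = c_i for every i, so c is indeed a codeword.


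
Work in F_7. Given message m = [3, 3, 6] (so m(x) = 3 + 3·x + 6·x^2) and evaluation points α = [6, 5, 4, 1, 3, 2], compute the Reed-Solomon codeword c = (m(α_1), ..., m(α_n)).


c = [6, 0, 6, 5, 3, 5]

Message polynomial: m(x) = 3 + 3·x + 6·x^2 (mod 7).
For each evaluation point α_i, compute m(α_i) mod 7:
  α_1 = 6: Horner steps 6 → 4 → 6, so m(6) = 6.
  α_2 = 5: Horner steps 6 → 5 → 0, so m(5) = 0.
  α_3 = 4: Horner steps 6 → 6 → 6, so m(4) = 6.
  α_4 = 1: Horner steps 6 → 2 → 5, so m(1) = 5.
  α_5 = 3: Horner steps 6 → 0 → 3, so m(3) = 3.
  α_6 = 2: Horner steps 6 → 1 → 5, so m(2) = 5.
Codeword c = [6, 0, 6, 5, 3, 5] ∈ F_7^6.


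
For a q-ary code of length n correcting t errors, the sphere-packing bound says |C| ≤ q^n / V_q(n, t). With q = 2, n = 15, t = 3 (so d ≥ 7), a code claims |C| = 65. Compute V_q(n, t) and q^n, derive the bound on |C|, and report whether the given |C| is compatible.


V_q(n, t) = 576, q^n = 32768, Hamming bound = 56, |C| = 65 > bound (violated).

Step 1: Compute V_q(n, t) = Σ_{j=0}^3 C(n, j) (q−1)^j.
  j = 0: C(15,0)·(1)^0 = 1·1 = 1.
  j = 1: C(15,1)·(1)^1 = 15·1 = 15.
  j = 2: C(15,2)·(1)^2 = 105·1 = 105.
  j = 3: C(15,3)·(1)^3 = 455·1 = 455.
  V_q(n, t) = 1 + 15 + 105 + 455 = 576.
Step 2: q^n = 2^15 = 32768.
Step 3: Hamming bound ⌊q^n / V_q(n,t)⌋ = ⌊32768/576⌋ = 56.
Step 4: Compare |C| = 65 to 56: violated.
The claimed |C| lies above the Hamming bound, so no 2-ary code of length 15 with d ≥ 7 can have 65 codewords.


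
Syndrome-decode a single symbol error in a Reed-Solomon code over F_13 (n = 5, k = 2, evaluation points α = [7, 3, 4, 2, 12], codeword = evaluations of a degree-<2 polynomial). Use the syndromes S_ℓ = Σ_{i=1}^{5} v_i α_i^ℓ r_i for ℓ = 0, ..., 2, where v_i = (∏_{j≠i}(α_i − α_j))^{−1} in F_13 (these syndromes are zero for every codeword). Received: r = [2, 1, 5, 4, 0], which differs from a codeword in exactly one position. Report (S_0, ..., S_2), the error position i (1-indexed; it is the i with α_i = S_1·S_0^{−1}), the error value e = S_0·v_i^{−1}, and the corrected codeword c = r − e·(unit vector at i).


S = (8, 6, 11), error at position 3, error magnitude e = 7, c = [2, 1, 11, 4, 0].

Step 1: column multipliers v_i = (∏_{j≠i}(α_i − α_j))^{−1} mod 13.
  i = 1 (α = 7): (7−3)(7−4)(7−2)(7−12) = 4·3·5·(−5) = −300 ≡ 12, so v_1 = 12^{−1} = 12 (mod 13).
  i = 2 (α = 3): (3−7)(3−4)(3−2)(3−12) = (−4)·(−1)·1·(−9) = −36 ≡ 3, so v_2 = 3^{−1} = 9 (mod 13).
  i = 3 (α = 4): (4−7)(4−3)(4−2)(4−12) = (−3)·1·2·(−8) = 48 ≡ 9, so v_3 = 9^{−1} = 3 (mod 13).
  i = 4 (α = 2): (2−7)(2−3)(2−4)(2−12) = (−5)·(−1)·(−2)·(−10) = 100 ≡ 9, so v_4 = 9^{−1} = 3 (mod 13).
  i = 5 (α = 12): (12−7)(12−3)(12−4)(12−2) = 5·9·8·10 = 3600 ≡ 12, so v_5 = 12^{−1} = 12 (mod 13).
  v = [12, 9, 3, 3, 12].
Step 2: syndromes of r = [2, 1, 5, 4, 0] (all sums mod 13).
  S_0 = Σ v_i r_i = 12·2 + 9·1 + 3·5 + 3·4 + 12·0 = 60 ≡ 8.
  S_1 = Σ v_i α_i r_i = 12·7·2 + 9·3·1 + 3·4·5 + 3·2·4 + 12·12·0 = 279 ≡ 6.
  α_i^2 mod 13 = [10, 9, 3, 4, 1].
  S_2 = Σ v_i α_i^2 r_i = 12·10·2 + 9·9·1 + 3·3·5 + 3·4·4 + 12·1·0 = 414 ≡ 11.
  S = (8, 6, 11) ≠ 0, so r is not a codeword (an error is present).
Step 3: locate the error. For a single error e at position i, S_ℓ = v_i·e·α_i^ℓ, so α_err = S_1/S_0.
  S_0^{−1} = 8^{−1} = 5 (mod 13), so α_err = 6·5 = 30 ≡ 4 = α_3. Error position i = 3.
  Consistency check: S_2/S_1 = 11·11 = 121 ≡ 4 = α_err ✓ (single-error assumption holds).
Step 4: error magnitude e = S_0/v_3 = S_0·∏_{j≠3}(α_3 − α_j) = 8·9 = 72 ≡ 7 (mod 13).
Step 5: correct position 3: c_3 = r_3 − e = 5 − 7 ≡ 11 (mod 13). Hence c = [2, 1, 11, 4, 0].
  Check: interpolating c through the α_i gives m(x) = 10 + 10·x (degree < 2) with m(α_i) = c_i for every i, so c is indeed a codeword.


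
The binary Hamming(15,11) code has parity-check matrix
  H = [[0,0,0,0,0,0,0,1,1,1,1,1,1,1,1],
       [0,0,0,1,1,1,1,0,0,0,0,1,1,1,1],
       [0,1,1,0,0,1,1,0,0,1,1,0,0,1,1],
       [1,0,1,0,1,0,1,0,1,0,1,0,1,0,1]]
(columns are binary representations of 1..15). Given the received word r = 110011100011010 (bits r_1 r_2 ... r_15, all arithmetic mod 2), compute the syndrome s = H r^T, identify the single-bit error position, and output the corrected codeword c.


s = (1, 1, 1, 0)^T, error position = 14, corrected codeword c = 110011100011000

Compute s = H r^T mod 2 one row at a time:
  s_1 = 0 + 0 + 0 + 1 + 1 + 0 + 1 + 0 = 3 ≡ 1 (mod 2).
  s_2 = 0 + 1 + 1 + 1 + 1 + 0 + 1 + 0 = 5 ≡ 1 (mod 2).
  s_3 = 1 + 0 + 1 + 1 + 0 + 1 + 1 + 0 = 5 ≡ 1 (mod 2).
  s_4 = 1 + 0 + 1 + 1 + 0 + 1 + 0 + 0 = 4 ≡ 0 (mod 2).
s = (1, 1, 1, 0)^T — this equals column 14 of H (binary 1110), so error is at position 14.
Correct: flip bit 14 of r = 110011100011010 to get c = 110011100011000.


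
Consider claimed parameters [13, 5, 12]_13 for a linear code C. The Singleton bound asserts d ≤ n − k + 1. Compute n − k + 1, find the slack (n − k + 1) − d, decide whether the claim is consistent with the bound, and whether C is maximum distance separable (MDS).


Singleton RHS = n − k + 1 = 9, slack = -3, bound violated (no such code; not MDS).

Singleton bound: d ≤ n − k + 1.
Here n = 13, k = 5, so n − k + 1 = 9.
Given d = 12, check d ≤ 9: NO.
Slack = (n − k + 1) − d = -3.
The slack is negative: d = 12 exceeds n − k + 1 = 9 by 3, so the Singleton bound is violated and no linear [13, 5, 12]_13 code can exist. In particular it is not MDS (MDS requires d = n − k + 1 exactly).
Description: the claimed parameters are [13, 5, 12]_13; such a code would be impossible (violates the Singleton bound).


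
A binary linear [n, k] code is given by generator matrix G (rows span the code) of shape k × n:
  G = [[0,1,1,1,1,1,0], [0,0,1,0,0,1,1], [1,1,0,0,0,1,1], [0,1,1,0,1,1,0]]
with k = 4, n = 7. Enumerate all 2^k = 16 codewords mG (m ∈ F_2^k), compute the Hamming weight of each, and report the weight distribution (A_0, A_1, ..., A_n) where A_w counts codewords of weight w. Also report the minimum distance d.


Weight distribution: A_0 = 1, A_1 = 1, A_3 = 4, A_4 = 7, A_5 = 3. Minimum distance d = 1.

Enumerate all 2^4 = 16 messages m ∈ F_2^4.
For each, compute codeword c = mG in F_2^7, then tally its weight.
  m = 0000 → c = 0000000, weight = 0.
  m = 1000 → c = 0111110, weight = 5.
  m = 0100 → c = 0010011, weight = 3.
  m = 1100 → c = 0101101, weight = 4.
  m = 0010 → c = 1100011, weight = 4.
  m = 1010 → c = 1011101, weight = 5.
  m = 0110 → c = 1110000, weight = 3.
  m = 1110 → c = 1001110, weight = 4.
  m = 0001 → c = 0110110, weight = 4.
  m = 1001 → c = 0001000, weight = 1.
  m = 0101 → c = 0100101, weight = 3.
  m = 1101 → c = 0011011, weight = 4.
  m = 0011 → c = 1010101, weight = 4.
  m = 1011 → c = 1101011, weight = 5.
  m = 0111 → c = 1000110, weight = 3.
  m = 1111 → c = 1111000, weight = 4.
Tally weights:
  weight 0: 1 codewords.
  weight 1: 1 codewords.
  weight 3: 4 codewords.
  weight 4: 7 codewords.
  weight 5: 3 codewords.
Minimum distance d = smallest w > 0 with A_w > 0 = 1.
Sanity: Σ A_w = 16 = 2^4 = 16 ✓.


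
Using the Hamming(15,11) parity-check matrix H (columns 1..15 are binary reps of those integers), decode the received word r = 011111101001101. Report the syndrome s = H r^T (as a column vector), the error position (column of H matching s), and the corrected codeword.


s = (0, 1, 1, 0)^T, error position = 6, corrected codeword c = 011110101001101

Compute s = H r^T mod 2 one row at a time:
  s_1 = 0 + 1 + 0 + 0 + 1 + 1 + 0 + 1 = 4 ≡ 0 (mod 2).
  s_2 = 1 + 1 + 1 + 1 + 1 + 1 + 0 + 1 = 7 ≡ 1 (mod 2).
  s_3 = 1 + 1 + 1 + 1 + 0 + 0 + 0 + 1 = 5 ≡ 1 (mod 2).
  s_4 = 0 + 1 + 1 + 1 + 1 + 0 + 1 + 1 = 6 ≡ 0 (mod 2).
s = (0, 1, 1, 0)^T — this equals column 6 of H (binary 0110), so error is at position 6.
Correct: flip bit 6 of r = 011111101001101 to get c = 011110101001101.


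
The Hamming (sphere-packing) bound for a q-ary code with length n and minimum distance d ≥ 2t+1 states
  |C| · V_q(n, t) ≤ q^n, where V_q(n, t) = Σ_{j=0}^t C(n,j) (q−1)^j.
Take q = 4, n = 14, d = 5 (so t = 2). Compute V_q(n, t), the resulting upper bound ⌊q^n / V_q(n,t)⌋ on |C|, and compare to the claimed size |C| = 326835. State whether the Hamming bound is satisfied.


V_q(n, t) = 862, q^n = 268435456, Hamming bound = 311410, |C| = 326835 > bound (violated).

Step 1: Compute V_q(n, t) = Σ_{j=0}^2 C(n, j) (q−1)^j.
  j = 0: C(14,0)·(3)^0 = 1·1 = 1.
  j = 1: C(14,1)·(3)^1 = 14·3 = 42.
  j = 2: C(14,2)·(3)^2 = 91·9 = 819.
  V_q(n, t) = 1 + 42 + 819 = 862.
Step 2: q^n = 4^14 = 268435456.
Step 3: Hamming bound ⌊q^n / V_q(n,t)⌋ = ⌊268435456/862⌋ = 311410.
Step 4: Compare |C| = 326835 to 311410: violated.
The claimed |C| lies above the Hamming bound, so no 4-ary code of length 14 with d ≥ 5 can have 326835 codewords.


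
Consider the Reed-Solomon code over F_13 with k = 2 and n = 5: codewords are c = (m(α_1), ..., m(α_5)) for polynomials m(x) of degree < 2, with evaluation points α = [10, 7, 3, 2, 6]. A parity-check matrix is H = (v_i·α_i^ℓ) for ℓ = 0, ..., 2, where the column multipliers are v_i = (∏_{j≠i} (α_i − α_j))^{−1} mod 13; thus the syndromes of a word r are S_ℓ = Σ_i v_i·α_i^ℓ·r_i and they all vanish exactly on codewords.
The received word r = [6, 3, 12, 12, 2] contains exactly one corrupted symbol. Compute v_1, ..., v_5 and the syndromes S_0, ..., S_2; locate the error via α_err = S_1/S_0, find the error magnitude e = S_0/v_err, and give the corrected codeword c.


S = (10, 7, 1), error at position 4, error magnitude e = 1, c = [6, 3, 12, 11, 2].

Step 1: column multipliers v_i = (∏_{j≠i}(α_i − α_j))^{−1} mod 13.
  i = 1 (α = 10): (10−7)(10−3)(10−2)(10−6) = 3·7·8·4 = 672 ≡ 9, so v_1 = 9^{−1} = 3 (mod 13).
  i = 2 (α = 7): (7−10)(7−3)(7−2)(7−6) = (−3)·4·5·1 = −60 ≡ 5, so v_2 = 5^{−1} = 8 (mod 13).
  i = 3 (α = 3): (3−10)(3−7)(3−2)(3−6) = (−7)·(−4)·1·(−3) = −84 ≡ 7, so v_3 = 7^{−1} = 2 (mod 13).
  i = 4 (α = 2): (2−10)(2−7)(2−3)(2−6) = (−8)·(−5)·(−1)·(−4) = 160 ≡ 4, so v_4 = 4^{−1} = 10 (mod 13).
  i = 5 (α = 6): (6−10)(6−7)(6−3)(6−2) = (−4)·(−1)·3·4 = 48 ≡ 9, so v_5 = 9^{−1} = 3 (mod 13).
  v = [3, 8, 2, 10, 3].
Step 2: syndromes of r = [6, 3, 12, 12, 2] (all sums mod 13).
  S_0 = Σ v_i r_i = 3·6 + 8·3 + 2·12 + 10·12 + 3·2 = 192 ≡ 10.
  S_1 = Σ v_i α_i r_i = 3·10·6 + 8·7·3 + 2·3·12 + 10·2·12 + 3·6·2 = 696 ≡ 7.
  α_i^2 mod 13 = [9, 10, 9, 4, 10].
  S_2 = Σ v_i α_i^2 r_i = 3·9·6 + 8·10·3 + 2·9·12 + 10·4·12 + 3·10·2 = 1158 ≡ 1.
  S = (10, 7, 1) ≠ 0, so r is not a codeword (an error is present).
Step 3: locate the error. For a single error e at position i, S_ℓ = v_i·e·α_i^ℓ, so α_err = S_1/S_0.
  S_0^{−1} = 10^{−1} = 4 (mod 13), so α_err = 7·4 = 28 ≡ 2 = α_4. Error position i = 4.
  Consistency check: S_2/S_1 = 1·2 = 2 ≡ 2 = α_err ✓ (single-error assumption holds).
Step 4: error magnitude e = S_0/v_4 = S_0·∏_{j≠4}(α_4 − α_j) = 10·4 = 40 ≡ 1 (mod 13).
Step 5: correct position 4: c_4 = r_4 − e = 12 − 1 ≡ 11 (mod 13). Hence c = [6, 3, 12, 11, 2].
  Check: interpolating c through the α_i gives m(x) = 9 + 1·x (degree < 2) with m(α_i) = c_i for every i, so c is indeed a codeword.


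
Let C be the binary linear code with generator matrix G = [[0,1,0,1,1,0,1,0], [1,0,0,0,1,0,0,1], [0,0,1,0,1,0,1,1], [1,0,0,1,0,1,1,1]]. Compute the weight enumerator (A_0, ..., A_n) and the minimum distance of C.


Weight distribution: A_0 = 1, A_2 = 1, A_3 = 2, A_4 = 5, A_5 = 6, A_6 = 1. Minimum distance d = 2.

Enumerate all 2^4 = 16 messages m ∈ F_2^4.
For each, compute codeword c = mG in F_2^8, then tally its weight.
  m = 0000 → c = 00000000, weight = 0.
  m = 1000 → c = 01011010, weight = 4.
  m = 0100 → c = 10001001, weight = 3.
  m = 1100 → c = 11010011, weight = 5.
  m = 0010 → c = 00101011, weight = 4.
  m = 1010 → c = 01110001, weight = 4.
  m = 0110 → c = 10100010, weight = 3.
  m = 1110 → c = 11111000, weight = 5.
  m = 0001 → c = 10010111, weight = 5.
  m = 1001 → c = 11001101, weight = 5.
  m = 0101 → c = 00011110, weight = 4.
  m = 1101 → c = 01000100, weight = 2.
  m = 0011 → c = 10111100, weight = 5.
  m = 1011 → c = 11100110, weight = 5.
  m = 0111 → c = 00110101, weight = 4.
  m = 1111 → c = 01101111, weight = 6.
Tally weights:
  weight 0: 1 codewords.
  weight 2: 1 codewords.
  weight 3: 2 codewords.
  weight 4: 5 codewords.
  weight 5: 6 codewords.
  weight 6: 1 codewords.
Minimum distance d = smallest w > 0 with A_w > 0 = 2.
Sanity: Σ A_w = 16 = 2^4 = 16 ✓.


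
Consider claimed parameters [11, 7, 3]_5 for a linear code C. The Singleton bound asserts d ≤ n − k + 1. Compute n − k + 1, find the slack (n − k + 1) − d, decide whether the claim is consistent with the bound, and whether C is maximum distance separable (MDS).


Singleton RHS = n − k + 1 = 5, slack = 2, bound satisfied, not MDS.

Singleton bound: d ≤ n − k + 1.
Here n = 11, k = 7, so n − k + 1 = 5.
Given d = 3, check d ≤ 5: YES.
Slack = (n − k + 1) − d = 2.
The code is NOT MDS (slack = 2 > 0).
Description: the claimed parameters are [11, 7, 3]_5; such a code would be non-MDS.


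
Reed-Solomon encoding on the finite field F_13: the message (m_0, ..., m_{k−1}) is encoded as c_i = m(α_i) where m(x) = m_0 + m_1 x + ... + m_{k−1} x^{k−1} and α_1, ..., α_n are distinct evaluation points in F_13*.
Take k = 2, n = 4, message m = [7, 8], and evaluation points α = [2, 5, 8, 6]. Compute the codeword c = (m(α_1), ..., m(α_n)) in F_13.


c = [10, 8, 6, 3]

Message polynomial: m(x) = 7 + 8·x (mod 13).
For each evaluation point α_i, compute m(α_i) mod 13:
  α_1 = 2: Horner steps 8 → 10, so m(2) = 10.
  α_2 = 5: Horner steps 8 → 8, so m(5) = 8.
  α_3 = 8: Horner steps 8 → 6, so m(8) = 6.
  α_4 = 6: Horner steps 8 → 3, so m(6) = 3.
Codeword c = [10, 8, 6, 3] ∈ F_13^4.


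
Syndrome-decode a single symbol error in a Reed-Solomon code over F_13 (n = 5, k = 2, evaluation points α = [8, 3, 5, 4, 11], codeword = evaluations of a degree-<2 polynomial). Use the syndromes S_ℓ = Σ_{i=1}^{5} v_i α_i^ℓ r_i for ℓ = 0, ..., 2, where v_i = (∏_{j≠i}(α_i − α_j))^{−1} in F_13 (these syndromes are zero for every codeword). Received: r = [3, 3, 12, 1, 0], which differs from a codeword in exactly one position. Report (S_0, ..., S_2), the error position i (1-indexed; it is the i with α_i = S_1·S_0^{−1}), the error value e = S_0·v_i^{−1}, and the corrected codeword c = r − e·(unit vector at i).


S = (5, 1, 8), error at position 1, error magnitude e = 10, c = [6, 3, 12, 1, 0].

Step 1: column multipliers v_i = (∏_{j≠i}(α_i − α_j))^{−1} mod 13.
  i = 1 (α = 8): (8−3)(8−5)(8−4)(8−11) = 5·3·4·(−3) = −180 ≡ 2, so v_1 = 2^{−1} = 7 (mod 13).
  i = 2 (α = 3): (3−8)(3−5)(3−4)(3−11) = (−5)·(−2)·(−1)·(−8) = 80 ≡ 2, so v_2 = 2^{−1} = 7 (mod 13).
  i = 3 (α = 5): (5−8)(5−3)(5−4)(5−11) = (−3)·2·1·(−6) = 36 ≡ 10, so v_3 = 10^{−1} = 4 (mod 13).
  i = 4 (α = 4): (4−8)(4−3)(4−5)(4−11) = (−4)·1·(−1)·(−7) = −28 ≡ 11, so v_4 = 11^{−1} = 6 (mod 13).
  i = 5 (α = 11): (11−8)(11−3)(11−5)(11−4) = 3·8·6·7 = 1008 ≡ 7, so v_5 = 7^{−1} = 2 (mod 13).
  v = [7, 7, 4, 6, 2].
Step 2: syndromes of r = [3, 3, 12, 1, 0] (all sums mod 13).
  S_0 = Σ v_i r_i = 7·3 + 7·3 + 4·12 + 6·1 + 2·0 = 96 ≡ 5.
  S_1 = Σ v_i α_i r_i = 7·8·3 + 7·3·3 + 4·5·12 + 6·4·1 + 2·11·0 = 495 ≡ 1.
  α_i^2 mod 13 = [12, 9, 12, 3, 4].
  S_2 = Σ v_i α_i^2 r_i = 7·12·3 + 7·9·3 + 4·12·12 + 6·3·1 + 2·4·0 = 1035 ≡ 8.
  S = (5, 1, 8) ≠ 0, so r is not a codeword (an error is present).
Step 3: locate the error. For a single error e at position i, S_ℓ = v_i·e·α_i^ℓ, so α_err = S_1/S_0.
  S_0^{−1} = 5^{−1} = 8 (mod 13), so α_err = 1·8 = 8 ≡ 8 = α_1. Error position i = 1.
  Consistency check: S_2/S_1 = 8·1 = 8 ≡ 8 = α_err ✓ (single-error assumption holds).
Step 4: error magnitude e = S_0/v_1 = S_0·∏_{j≠1}(α_1 − α_j) = 5·2 = 10 ≡ 10 (mod 13).
Step 5: correct position 1: c_1 = r_1 − e = 3 − 10 ≡ 6 (mod 13). Hence c = [6, 3, 12, 1, 0].
  Check: interpolating c through the α_i gives m(x) = 9 + 11·x (degree < 2) with m(α_i) = c_i for every i, so c is indeed a codeword.
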